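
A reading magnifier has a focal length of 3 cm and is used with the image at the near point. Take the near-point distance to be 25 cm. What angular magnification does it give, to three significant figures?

9.33

M = 1 + D/f = 1 + 25/3 = 9.333.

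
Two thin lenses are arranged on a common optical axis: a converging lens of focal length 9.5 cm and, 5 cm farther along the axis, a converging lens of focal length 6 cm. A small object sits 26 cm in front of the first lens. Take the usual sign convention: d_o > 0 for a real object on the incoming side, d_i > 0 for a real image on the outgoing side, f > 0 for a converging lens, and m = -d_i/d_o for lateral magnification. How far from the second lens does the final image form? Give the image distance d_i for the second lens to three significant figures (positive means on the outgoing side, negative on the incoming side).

First lens: d_i1 = 1/(1/9.5 - 1/26) = 14.970 cm.
Since 14.970 cm > 5 cm, the first image lies past the second lens and serves as a virtual object: d_o2 = L - d_i1 = -9.970 cm.
Second lens: d_i2 = 1/(1/6 - 1/(-9.970)) = 3.746 cm.

3.75 cm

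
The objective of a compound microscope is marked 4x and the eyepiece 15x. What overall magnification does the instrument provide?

The overall magnification of a compound microscope is the product of the objective and eyepiece magnifications:
M = M_obj x M_eye = 4 x 15 = 60.

60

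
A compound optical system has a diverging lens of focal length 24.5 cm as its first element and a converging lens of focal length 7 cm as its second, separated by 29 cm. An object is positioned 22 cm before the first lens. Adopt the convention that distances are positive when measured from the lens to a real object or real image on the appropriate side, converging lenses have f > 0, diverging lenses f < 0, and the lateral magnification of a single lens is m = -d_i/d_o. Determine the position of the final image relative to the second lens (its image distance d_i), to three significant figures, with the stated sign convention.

8.46 cm

Lens 1: 1/d_i1 = 1/f_1 - 1/d_o1 = 1/(-24.5) - 1/22 = -0.08627 cm^-1, so d_i1 = -11.591 cm.
The intermediate image is virtual, 11.591 cm to the left of lens 1, so d_o2 = L - d_i1 = 29 - (-11.591) = 40.591 cm.
Lens 2: 1/d_i2 = 1/f_2 - 1/d_o2 = 1/7 - 1/(40.591) = 0.11822 cm^-1, so d_i2 = 8.459 cm.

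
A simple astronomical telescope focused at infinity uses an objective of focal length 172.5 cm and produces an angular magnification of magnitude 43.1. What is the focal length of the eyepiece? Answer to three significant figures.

|M| = f_obj/f_eye, so f_eye = f_obj/|M| = 172.5/43.1 = 4.002 cm.

4.00 cm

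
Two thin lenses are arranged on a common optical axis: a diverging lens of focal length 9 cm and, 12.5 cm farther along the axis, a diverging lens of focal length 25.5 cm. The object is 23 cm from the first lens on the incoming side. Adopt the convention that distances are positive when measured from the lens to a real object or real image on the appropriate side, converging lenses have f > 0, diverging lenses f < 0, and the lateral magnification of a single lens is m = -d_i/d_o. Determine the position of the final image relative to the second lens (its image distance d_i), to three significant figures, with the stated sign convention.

-10.9 cm

Lens 1: 1/d_i1 = 1/f_1 - 1/d_o1 = 1/(-9) - 1/23 = -0.15459 cm^-1, so d_i1 = -6.469 cm.
With d_i1 < 0 the first image is virtual and lies on the object side; the object distance for lens 2 is d_o2 = 12.5 - (-6.469) = 18.969 cm.
Lens 2: 1/d_i2 = 1/f_2 - 1/d_o2 = 1/(-25.5) - 1/(18.969) = -0.09193 cm^-1, so d_i2 = -10.877 cm.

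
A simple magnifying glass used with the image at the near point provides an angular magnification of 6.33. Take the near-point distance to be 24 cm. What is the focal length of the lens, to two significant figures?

4.5 cm

For the image at the near point, M = 1 + D/f.
f = D/(M - 1) = 24/(6.33 - 1) = 4.503 cm.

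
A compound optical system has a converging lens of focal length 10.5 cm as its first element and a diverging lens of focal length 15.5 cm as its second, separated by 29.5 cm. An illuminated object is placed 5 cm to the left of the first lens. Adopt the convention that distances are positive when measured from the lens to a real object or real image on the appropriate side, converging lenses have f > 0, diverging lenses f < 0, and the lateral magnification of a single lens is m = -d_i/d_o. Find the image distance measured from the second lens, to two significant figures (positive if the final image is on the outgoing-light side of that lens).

Lens 1: 1/d_i1 = 1/f_1 - 1/d_o1 = 1/10.5 - 1/5 = -0.10476 cm^-1, so d_i1 = -9.545 cm.
The intermediate image is virtual, 9.545 cm to the left of lens 1, so d_o2 = L - d_i1 = 29.5 - (-9.545) = 39.045 cm.
Lens 2: 1/d_i2 = 1/f_2 - 1/d_o2 = 1/(-15.5) - 1/(39.045) = -0.09013 cm^-1, so d_i2 = -11.095 cm.

-11 cm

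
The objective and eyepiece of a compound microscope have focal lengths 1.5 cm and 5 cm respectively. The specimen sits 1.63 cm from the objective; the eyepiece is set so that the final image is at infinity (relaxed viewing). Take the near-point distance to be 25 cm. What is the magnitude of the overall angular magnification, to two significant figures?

Objective: 1/d_i = 1/f_obj - 1/d_o = 1/1.5 - 1/1.63 = 0.05317 cm^-1, so d_i = 18.808 cm.
m_obj = -d_i/d_o = -18.808/1.63 = -11.538.
Eyepiece angular magnification (image at infinity): M_eye = D/f_e = 25/5 = 5.000.
Overall M = m_obj x M_eye = (-11.538)(5.000) = -57.69.
|M| = 57.69.

58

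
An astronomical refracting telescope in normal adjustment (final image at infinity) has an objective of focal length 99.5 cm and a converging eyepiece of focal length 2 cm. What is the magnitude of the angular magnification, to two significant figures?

|M| = f_obj/|f_eye| = 99.5/2 = 49.750.

50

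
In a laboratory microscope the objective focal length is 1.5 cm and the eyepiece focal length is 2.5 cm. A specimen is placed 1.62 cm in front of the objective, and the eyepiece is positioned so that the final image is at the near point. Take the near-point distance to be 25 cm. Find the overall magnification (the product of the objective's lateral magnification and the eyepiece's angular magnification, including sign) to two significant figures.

-140

Objective: 1/d_i = 1/f_obj - 1/d_o = 1/1.5 - 1/1.62 = 0.04938 cm^-1, so d_i = 20.250 cm.
m_obj = -d_i/d_o = -20.250/1.62 = -12.500.
Eyepiece angular magnification (image at near point): M_eye = 1 + D/f_e = 1 + 25/2.5 = 11.000.
Overall M = m_obj x M_eye = (-12.500)(11.000) = -137.50.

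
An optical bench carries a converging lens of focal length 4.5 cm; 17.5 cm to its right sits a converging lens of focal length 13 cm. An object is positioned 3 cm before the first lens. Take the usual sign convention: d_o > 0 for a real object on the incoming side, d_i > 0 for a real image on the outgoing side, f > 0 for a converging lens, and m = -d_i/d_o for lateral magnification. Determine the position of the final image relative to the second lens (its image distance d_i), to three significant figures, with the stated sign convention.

First lens: d_i1 = 1/(1/4.5 - 1/3) = -9.000 cm.
With d_i1 < 0 the first image is virtual and lies on the object side; the object distance for lens 2 is d_o2 = 17.5 - (-9.000) = 26.500 cm.
Second lens: d_i2 = 1/(1/13 - 1/(26.500)) = 25.519 cm.

25.5 cm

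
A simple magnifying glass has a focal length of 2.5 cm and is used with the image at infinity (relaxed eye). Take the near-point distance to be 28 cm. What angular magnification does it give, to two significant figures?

11

M = D/f = 28/2.5 = 11.200.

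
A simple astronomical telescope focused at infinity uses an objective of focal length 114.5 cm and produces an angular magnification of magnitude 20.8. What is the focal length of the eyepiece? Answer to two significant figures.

5.5 cm

|M| = f_obj/f_eye, so f_eye = f_obj/|M| = 114.5/20.8 = 5.505 cm.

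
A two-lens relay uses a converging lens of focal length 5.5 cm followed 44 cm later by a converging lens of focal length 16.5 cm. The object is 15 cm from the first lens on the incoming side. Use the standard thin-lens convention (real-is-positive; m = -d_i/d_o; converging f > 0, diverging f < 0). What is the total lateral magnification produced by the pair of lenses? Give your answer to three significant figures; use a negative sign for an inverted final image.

0.508

First lens: d_i1 = 1/(1/5.5 - 1/15) = 8.684 cm.
m_1 = -(8.684)/15 = -0.5789.
That image sits 35.316 cm in front of the second lens, so d_o2 = 35.316 cm.
Second lens: d_i2 = 1/(1/16.5 - 1/(35.316)) = 30.969 cm.
m_2 = -(30.969)/(35.316) = -0.8769.
Overall magnification: m = m_1 m_2 = 0.5077.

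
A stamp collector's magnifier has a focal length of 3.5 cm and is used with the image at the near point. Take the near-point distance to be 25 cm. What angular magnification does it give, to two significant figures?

M = 1 + D/f = 1 + 25/3.5 = 8.143.

8.1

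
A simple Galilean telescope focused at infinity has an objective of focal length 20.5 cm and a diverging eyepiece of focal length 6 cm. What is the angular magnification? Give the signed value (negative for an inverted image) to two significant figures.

3.4

M = -f_obj/f_eye = -20.5/(-6) = 3.417.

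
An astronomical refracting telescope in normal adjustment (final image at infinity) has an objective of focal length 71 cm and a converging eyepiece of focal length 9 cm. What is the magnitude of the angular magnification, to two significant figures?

|M| = f_obj/|f_eye| = 71/9 = 7.889.

7.9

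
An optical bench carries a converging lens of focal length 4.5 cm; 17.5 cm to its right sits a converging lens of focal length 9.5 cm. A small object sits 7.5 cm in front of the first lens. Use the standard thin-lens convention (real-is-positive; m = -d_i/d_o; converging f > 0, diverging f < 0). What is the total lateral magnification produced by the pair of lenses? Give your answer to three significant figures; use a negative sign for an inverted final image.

Lens 1: 1/d_i1 = 1/f_1 - 1/d_o1 = 1/4.5 - 1/7.5 = 0.08889 cm^-1, so d_i1 = 11.250 cm.
m_1 = -(11.250)/7.5 = -1.5000.
The intermediate image is 11.250 cm to the right of lens 1, so d_o2 = L - d_i1 = 17.5 - 11.250 = 6.250 cm.
Lens 2: 1/d_i2 = 1/f_2 - 1/d_o2 = 1/9.5 - 1/(6.250) = -0.05474 cm^-1, so d_i2 = -18.269 cm.
m_2 = -(-18.269)/(6.250) = 2.9231.
The system's lateral magnification is m_1 m_2 = (-1.5000)(2.9231) = -4.3846.

-4.38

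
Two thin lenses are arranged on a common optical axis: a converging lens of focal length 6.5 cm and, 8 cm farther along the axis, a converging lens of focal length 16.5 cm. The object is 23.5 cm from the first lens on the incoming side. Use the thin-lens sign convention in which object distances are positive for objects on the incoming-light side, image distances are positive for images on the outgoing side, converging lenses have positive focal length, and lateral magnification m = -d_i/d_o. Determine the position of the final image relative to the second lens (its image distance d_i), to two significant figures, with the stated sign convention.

First lens: d_i1 = 1/(1/6.5 - 1/23.5) = 8.985 cm.
This image would form 8.985 cm past lens 1, i.e. 0.985 cm beyond lens 2, so it is a virtual object for lens 2: d_o2 = 8 - 8.985 = -0.985 cm.
Second lens: d_i2 = 1/(1/16.5 - 1/(-0.985)) = 0.930 cm.

0.93 cm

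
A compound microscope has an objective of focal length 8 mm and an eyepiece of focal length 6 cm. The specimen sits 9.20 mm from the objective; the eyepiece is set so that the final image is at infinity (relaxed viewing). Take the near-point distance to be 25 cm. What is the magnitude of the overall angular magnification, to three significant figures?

Convert to cm: f_obj = 8 mm = 0.8 cm; d_o = 9.20 mm = 0.92 cm.
Objective: 1/d_i = 1/f_obj - 1/d_o = 1/0.8 - 1/0.92 = 0.16304 cm^-1, so d_i = 6.133 cm.
m_obj = -d_i/d_o = -6.133/0.92 = -6.667.
Eyepiece angular magnification (image at infinity): M_eye = D/f_e = 25/6 = 4.167.
Overall M = m_obj x M_eye = (-6.667)(4.167) = -27.78.
|M| = 27.78.

27.8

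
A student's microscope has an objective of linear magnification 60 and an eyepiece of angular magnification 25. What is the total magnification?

1500

The overall magnification of a compound microscope is the product of the objective and eyepiece magnifications:
M = M_obj x M_eye = 60 x 25 = 1500.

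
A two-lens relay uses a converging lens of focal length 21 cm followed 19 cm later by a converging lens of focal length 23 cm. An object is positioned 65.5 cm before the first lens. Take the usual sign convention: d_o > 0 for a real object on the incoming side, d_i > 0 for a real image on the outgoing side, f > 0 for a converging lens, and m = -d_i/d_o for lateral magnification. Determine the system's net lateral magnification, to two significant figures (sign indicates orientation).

-0.31

First lens: d_i1 = 1/(1/21 - 1/65.5) = 30.910 cm.
m_1 = -(30.910)/65.5 = -0.4719.
This image would form 30.910 cm past lens 1, i.e. 11.910 cm beyond lens 2, so it is a virtual object for lens 2: d_o2 = 19 - 30.910 = -11.910 cm.
Second lens: d_i2 = 1/(1/23 - 1/(-11.910)) = 7.847 cm.
m_2 = -(7.847)/(-11.910) = 0.6588.
The system's lateral magnification is m_1 m_2 = (-0.4719)(0.6588) = -0.3109.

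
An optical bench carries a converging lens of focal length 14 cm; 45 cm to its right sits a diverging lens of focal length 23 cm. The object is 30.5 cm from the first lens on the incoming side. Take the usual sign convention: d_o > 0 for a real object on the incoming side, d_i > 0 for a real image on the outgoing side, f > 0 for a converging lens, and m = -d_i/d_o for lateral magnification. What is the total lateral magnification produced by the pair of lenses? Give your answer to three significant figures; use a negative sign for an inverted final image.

Applying the thin-lens equation to the first lens, 1/14 = 1/30.5 + 1/d_i1, which gives d_i1 = 25.879 cm.
Its lateral magnification is m_1 = -d_i1/d_o1 = -(25.879)/30.5 = -0.8485.
The intermediate image is 25.879 cm to the right of lens 1, so d_o2 = L - d_i1 = 45 - 25.879 = 19.121 cm.
Applying the thin-lens equation again with f_2 = -23 cm and d_o2 = 19.121 cm gives d_i2 = -10.441 cm.
m_2 = -(-10.441)/(19.121) = 0.5460.
Overall magnification: m = m_1 m_2 = -0.4633.

-0.463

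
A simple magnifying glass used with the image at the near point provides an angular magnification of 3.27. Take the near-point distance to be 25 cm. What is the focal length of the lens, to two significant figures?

For the image at the near point, M = 1 + D/f.
f = D/(M - 1) = 25/(3.27 - 1) = 11.013 cm.

11 cm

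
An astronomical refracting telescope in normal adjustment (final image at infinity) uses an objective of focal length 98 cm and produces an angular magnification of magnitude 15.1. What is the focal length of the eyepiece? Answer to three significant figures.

6.49 cm

|M| = f_obj/f_eye, so f_eye = f_obj/|M| = 98/15.1 = 6.490 cm.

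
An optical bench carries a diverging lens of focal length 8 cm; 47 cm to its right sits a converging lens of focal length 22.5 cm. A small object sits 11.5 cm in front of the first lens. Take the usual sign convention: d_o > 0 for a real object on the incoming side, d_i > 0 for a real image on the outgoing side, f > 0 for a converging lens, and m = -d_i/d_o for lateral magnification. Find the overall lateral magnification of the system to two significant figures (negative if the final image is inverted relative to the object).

Lens 1: 1/d_i1 = 1/f_1 - 1/d_o1 = 1/(-8) - 1/11.5 = -0.21196 cm^-1, so d_i1 = -4.718 cm.
m_1 = -(-4.718)/11.5 = 0.4103.
The intermediate image is virtual, 4.718 cm to the left of lens 1, so d_o2 = L - d_i1 = 47 - (-4.718) = 51.718 cm.
Lens 2: 1/d_i2 = 1/f_2 - 1/d_o2 = 1/22.5 - 1/(51.718) = 0.02511 cm^-1, so d_i2 = 39.827 cm.
m_2 = -(39.827)/(51.718) = -0.7701.
Overall magnification: m = m_1 m_2 = -0.3159.

-0.32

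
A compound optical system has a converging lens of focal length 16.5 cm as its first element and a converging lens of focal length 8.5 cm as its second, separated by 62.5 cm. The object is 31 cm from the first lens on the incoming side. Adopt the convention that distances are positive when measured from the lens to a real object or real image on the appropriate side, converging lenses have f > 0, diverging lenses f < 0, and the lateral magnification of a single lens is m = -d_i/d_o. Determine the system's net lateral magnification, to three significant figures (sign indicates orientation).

Applying the thin-lens equation to the first lens, 1/16.5 = 1/31 + 1/d_i1, which gives d_i1 = 35.276 cm.
Its lateral magnification is m_1 = -d_i1/d_o1 = -(35.276)/31 = -1.1379.
Object distance for lens 2: d_o2 = 62.5 - 35.276 = 27.224 cm.
Applying the thin-lens equation again with f_2 = 8.5 cm and d_o2 = 27.224 cm gives d_i2 = 12.359 cm.
m_2 = -(12.359)/(27.224) = -0.4540.
Overall magnification: m = m_1 m_2 = 0.5166.

0.517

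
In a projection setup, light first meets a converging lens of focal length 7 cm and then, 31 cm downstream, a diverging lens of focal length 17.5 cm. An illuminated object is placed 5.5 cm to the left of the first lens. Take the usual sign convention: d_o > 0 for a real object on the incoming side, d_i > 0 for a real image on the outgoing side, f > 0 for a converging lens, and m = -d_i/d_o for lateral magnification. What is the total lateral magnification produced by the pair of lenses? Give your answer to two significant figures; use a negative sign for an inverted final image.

1.1

Lens 1: 1/d_i1 = 1/f_1 - 1/d_o1 = 1/7 - 1/5.5 = -0.03896 cm^-1, so d_i1 = -25.667 cm.
m_1 = -(-25.667)/5.5 = 4.6667.
With d_i1 < 0 the first image is virtual and lies on the object side; the object distance for lens 2 is d_o2 = 31 - (-25.667) = 56.667 cm.
Lens 2: 1/d_i2 = 1/f_2 - 1/d_o2 = 1/(-17.5) - 1/(56.667) = -0.07479 cm^-1, so d_i2 = -13.371 cm.
m_2 = -(-13.371)/(56.667) = 0.2360.
Total m = m_1 x m_2 = (4.6667)(0.2360) = 1.1011.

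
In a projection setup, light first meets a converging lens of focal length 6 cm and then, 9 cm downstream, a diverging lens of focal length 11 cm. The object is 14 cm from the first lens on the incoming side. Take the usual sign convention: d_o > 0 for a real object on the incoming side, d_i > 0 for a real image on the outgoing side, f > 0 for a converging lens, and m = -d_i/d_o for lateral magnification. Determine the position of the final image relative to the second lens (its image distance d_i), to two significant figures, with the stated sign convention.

Lens 1: 1/d_i1 = 1/f_1 - 1/d_o1 = 1/6 - 1/14 = 0.09524 cm^-1, so d_i1 = 10.500 cm.
Since 10.500 cm > 9 cm, the first image lies past the second lens and serves as a virtual object: d_o2 = L - d_i1 = -1.500 cm.
Lens 2: 1/d_i2 = 1/f_2 - 1/d_o2 = 1/(-11) - 1/(-1.500) = 0.57576 cm^-1, so d_i2 = 1.737 cm.

1.7 cm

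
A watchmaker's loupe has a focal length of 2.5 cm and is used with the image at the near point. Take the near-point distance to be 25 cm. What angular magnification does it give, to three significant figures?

M = 1 + D/f = 1 + 25/2.5 = 11.000.

11.0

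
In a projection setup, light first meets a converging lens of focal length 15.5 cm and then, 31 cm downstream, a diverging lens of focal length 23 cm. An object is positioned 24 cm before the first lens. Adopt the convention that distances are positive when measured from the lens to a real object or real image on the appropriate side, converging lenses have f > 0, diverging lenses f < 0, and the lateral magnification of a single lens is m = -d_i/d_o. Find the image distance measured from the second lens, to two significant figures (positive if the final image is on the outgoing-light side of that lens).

First lens: d_i1 = 1/(1/15.5 - 1/24) = 43.765 cm.
This image would form 43.765 cm past lens 1, i.e. 12.765 cm beyond lens 2, so it is a virtual object for lens 2: d_o2 = 31 - 43.765 = -12.765 cm.
Second lens: d_i2 = 1/(1/(-23) - 1/(-12.765)) = 28.684 cm.

29 cm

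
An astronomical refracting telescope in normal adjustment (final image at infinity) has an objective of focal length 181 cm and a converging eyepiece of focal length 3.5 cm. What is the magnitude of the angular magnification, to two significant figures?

52

|M| = f_obj/|f_eye| = 181/3.5 = 51.714.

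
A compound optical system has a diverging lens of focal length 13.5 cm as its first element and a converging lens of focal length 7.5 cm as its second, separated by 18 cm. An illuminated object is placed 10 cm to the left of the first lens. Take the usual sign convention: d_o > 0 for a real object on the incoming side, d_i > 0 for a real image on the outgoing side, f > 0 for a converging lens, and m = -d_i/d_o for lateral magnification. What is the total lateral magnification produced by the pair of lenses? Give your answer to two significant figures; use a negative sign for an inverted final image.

Lens 1: 1/d_i1 = 1/f_1 - 1/d_o1 = 1/(-13.5) - 1/10 = -0.17407 cm^-1, so d_i1 = -5.745 cm.
m_1 = -(-5.745)/10 = 0.5745.
The intermediate image is virtual, 5.745 cm to the left of lens 1, so d_o2 = L - d_i1 = 18 - (-5.745) = 23.745 cm.
Lens 2: 1/d_i2 = 1/f_2 - 1/d_o2 = 1/7.5 - 1/(23.745) = 0.09122 cm^-1, so d_i2 = 10.963 cm.
m_2 = -(10.963)/(23.745) = -0.4617.
Total m = m_1 x m_2 = (0.5745)(-0.4617) = -0.2652.

-0.27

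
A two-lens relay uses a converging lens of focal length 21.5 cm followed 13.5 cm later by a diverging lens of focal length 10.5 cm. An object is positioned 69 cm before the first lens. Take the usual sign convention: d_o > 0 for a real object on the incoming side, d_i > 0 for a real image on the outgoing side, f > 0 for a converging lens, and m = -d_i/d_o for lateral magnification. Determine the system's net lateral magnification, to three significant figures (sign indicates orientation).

Lens 1: 1/d_i1 = 1/f_1 - 1/d_o1 = 1/21.5 - 1/69 = 0.03202 cm^-1, so d_i1 = 31.232 cm.
m_1 = -(31.232)/69 = -0.4526.
This image would form 31.232 cm past lens 1, i.e. 17.732 cm beyond lens 2, so it is a virtual object for lens 2: d_o2 = 13.5 - 31.232 = -17.732 cm.
Lens 2: 1/d_i2 = 1/f_2 - 1/d_o2 = 1/(-10.5) - 1/(-17.732) = -0.03884 cm^-1, so d_i2 = -25.746 cm.
m_2 = -(-25.746)/(-17.732) = -1.4520.
The system's lateral magnification is m_1 m_2 = (-0.4526)(-1.4520) = 0.6572.

0.657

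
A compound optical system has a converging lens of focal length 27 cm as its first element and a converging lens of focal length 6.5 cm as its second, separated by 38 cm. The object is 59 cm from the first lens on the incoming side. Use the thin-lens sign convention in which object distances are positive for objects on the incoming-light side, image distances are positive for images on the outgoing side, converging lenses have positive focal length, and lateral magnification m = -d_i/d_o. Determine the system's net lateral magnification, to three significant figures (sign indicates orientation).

Lens 1: 1/d_i1 = 1/f_1 - 1/d_o1 = 1/27 - 1/59 = 0.02009 cm^-1, so d_i1 = 49.781 cm.
m_1 = -(49.781)/59 = -0.8438.
Since 49.781 cm > 38 cm, the first image lies past the second lens and serves as a virtual object: d_o2 = L - d_i1 = -11.781 cm.
Lens 2: 1/d_i2 = 1/f_2 - 1/d_o2 = 1/6.5 - 1/(-11.781) = 0.23873 cm^-1, so d_i2 = 4.189 cm.
m_2 = -(4.189)/(-11.781) = 0.3556.
Overall magnification: m = m_1 m_2 = -0.3000.

-0.300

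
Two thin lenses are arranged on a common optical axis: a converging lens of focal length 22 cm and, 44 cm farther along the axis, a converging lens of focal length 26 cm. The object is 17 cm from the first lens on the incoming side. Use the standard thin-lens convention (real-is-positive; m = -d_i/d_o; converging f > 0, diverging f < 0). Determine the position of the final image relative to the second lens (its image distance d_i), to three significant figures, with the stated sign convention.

33.3 cm

Lens 1: 1/d_i1 = 1/f_1 - 1/d_o1 = 1/22 - 1/17 = -0.01337 cm^-1, so d_i1 = -74.800 cm.
With d_i1 < 0 the first image is virtual and lies on the object side; the object distance for lens 2 is d_o2 = 44 - (-74.800) = 118.800 cm.
Lens 2: 1/d_i2 = 1/f_2 - 1/d_o2 = 1/26 - 1/(118.800) = 0.03004 cm^-1, so d_i2 = 33.284 cm.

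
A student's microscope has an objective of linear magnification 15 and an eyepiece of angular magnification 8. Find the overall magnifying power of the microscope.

The overall magnification of a compound microscope is the product of the objective and eyepiece magnifications:
M = M_obj x M_eye = 15 x 8 = 120.

120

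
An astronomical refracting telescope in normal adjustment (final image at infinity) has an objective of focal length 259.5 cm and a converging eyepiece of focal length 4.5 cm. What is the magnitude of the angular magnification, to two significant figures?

|M| = f_obj/|f_eye| = 259.5/4.5 = 57.667.

58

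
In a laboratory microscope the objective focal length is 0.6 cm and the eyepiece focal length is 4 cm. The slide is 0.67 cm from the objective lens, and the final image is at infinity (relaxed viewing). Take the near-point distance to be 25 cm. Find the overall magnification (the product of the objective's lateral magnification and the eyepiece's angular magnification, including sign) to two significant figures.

-54

Objective: 1/d_i = 1/f_obj - 1/d_o = 1/0.6 - 1/0.67 = 0.17413 cm^-1, so d_i = 5.743 cm.
m_obj = -d_i/d_o = -5.743/0.67 = -8.571.
Eyepiece angular magnification (image at infinity): M_eye = D/f_e = 25/4 = 6.250.
Overall M = m_obj x M_eye = (-8.571)(6.250) = -53.57.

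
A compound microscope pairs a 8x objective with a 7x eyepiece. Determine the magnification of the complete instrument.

The overall magnification of a compound microscope is the product of the objective and eyepiece magnifications:
M = M_obj x M_eye = 8 x 7 = 56.

56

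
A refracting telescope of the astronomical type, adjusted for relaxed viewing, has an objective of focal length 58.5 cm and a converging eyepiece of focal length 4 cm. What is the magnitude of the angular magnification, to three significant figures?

14.6

|M| = f_obj/|f_eye| = 58.5/4 = 14.625.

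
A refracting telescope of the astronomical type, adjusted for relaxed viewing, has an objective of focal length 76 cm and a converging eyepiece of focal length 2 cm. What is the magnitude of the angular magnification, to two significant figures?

38

|M| = f_obj/|f_eye| = 76/2 = 38.000.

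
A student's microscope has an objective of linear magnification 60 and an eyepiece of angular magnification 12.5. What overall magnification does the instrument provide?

750

The overall magnification of a compound microscope is the product of the objective and eyepiece magnifications:
M = M_obj x M_eye = 60 x 12.5 = 750.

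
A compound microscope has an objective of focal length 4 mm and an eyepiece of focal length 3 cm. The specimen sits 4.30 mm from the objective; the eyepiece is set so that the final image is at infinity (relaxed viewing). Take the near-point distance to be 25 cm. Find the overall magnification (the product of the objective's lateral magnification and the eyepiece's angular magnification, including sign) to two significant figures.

Convert to cm: f_obj = 4 mm = 0.4 cm; d_o = 4.30 mm = 0.43 cm.
Objective: 1/d_i = 1/f_obj - 1/d_o = 1/0.4 - 1/0.43 = 0.17442 cm^-1, so d_i = 5.733 cm.
m_obj = -d_i/d_o = -5.733/0.43 = -13.333.
Eyepiece angular magnification (image at infinity): M_eye = D/f_e = 25/3 = 8.333.
Overall M = m_obj x M_eye = (-13.333)(8.333) = -111.11.

-110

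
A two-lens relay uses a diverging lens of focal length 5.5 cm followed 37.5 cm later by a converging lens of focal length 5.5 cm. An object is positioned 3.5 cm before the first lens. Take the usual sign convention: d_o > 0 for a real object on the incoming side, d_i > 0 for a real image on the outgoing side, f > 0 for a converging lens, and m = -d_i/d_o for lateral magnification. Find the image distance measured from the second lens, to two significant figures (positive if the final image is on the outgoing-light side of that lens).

Lens 1: 1/d_i1 = 1/f_1 - 1/d_o1 = 1/(-5.5) - 1/3.5 = -0.46753 cm^-1, so d_i1 = -2.139 cm.
The intermediate image is virtual, 2.139 cm to the left of lens 1, so d_o2 = L - d_i1 = 37.5 - (-2.139) = 39.639 cm.
Lens 2: 1/d_i2 = 1/f_2 - 1/d_o2 = 1/5.5 - 1/(39.639) = 0.15659 cm^-1, so d_i2 = 6.386 cm.

6.4 cm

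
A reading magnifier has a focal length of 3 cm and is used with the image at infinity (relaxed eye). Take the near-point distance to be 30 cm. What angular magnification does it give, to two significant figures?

10

M = D/f = 30/3 = 10.000.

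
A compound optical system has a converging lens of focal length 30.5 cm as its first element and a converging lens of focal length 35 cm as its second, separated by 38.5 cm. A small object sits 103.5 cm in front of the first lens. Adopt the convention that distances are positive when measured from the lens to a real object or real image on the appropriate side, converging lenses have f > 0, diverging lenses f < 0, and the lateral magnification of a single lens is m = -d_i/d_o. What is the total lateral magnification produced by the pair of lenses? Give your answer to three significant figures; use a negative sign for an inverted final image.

Applying the thin-lens equation to the first lens, 1/30.5 = 1/103.5 + 1/d_i1, which gives d_i1 = 43.243 cm.
Its lateral magnification is m_1 = -d_i1/d_o1 = -(43.243)/103.5 = -0.4178.
This image would form 43.243 cm past lens 1, i.e. 4.743 cm beyond lens 2, so it is a virtual object for lens 2: d_o2 = 38.5 - 43.243 = -4.743 cm.
Applying the thin-lens equation again with f_2 = 35 cm and d_o2 = -4.743 cm gives d_i2 = 4.177 cm.
m_2 = -(4.177)/(-4.743) = 0.8807.
The system's lateral magnification is m_1 m_2 = (-0.4178)(0.8807) = -0.3679.

-0.368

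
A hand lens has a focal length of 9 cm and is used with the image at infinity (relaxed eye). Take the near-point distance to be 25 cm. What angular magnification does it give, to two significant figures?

M = D/f = 25/9 = 2.778.

2.8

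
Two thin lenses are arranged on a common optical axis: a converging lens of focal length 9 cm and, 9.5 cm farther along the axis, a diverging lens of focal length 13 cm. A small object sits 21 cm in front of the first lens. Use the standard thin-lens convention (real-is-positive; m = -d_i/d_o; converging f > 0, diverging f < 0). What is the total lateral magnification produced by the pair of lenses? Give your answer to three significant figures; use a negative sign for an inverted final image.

First lens: d_i1 = 1/(1/9 - 1/21) = 15.750 cm.
m_1 = -(15.750)/21 = -0.7500.
Since 15.750 cm > 9.5 cm, the first image lies past the second lens and serves as a virtual object: d_o2 = L - d_i1 = -6.250 cm.
Second lens: d_i2 = 1/(1/(-13) - 1/(-6.250)) = 12.037 cm.
m_2 = -(12.037)/(-6.250) = 1.9259.
Total m = m_1 x m_2 = (-0.7500)(1.9259) = -1.4444.

-1.44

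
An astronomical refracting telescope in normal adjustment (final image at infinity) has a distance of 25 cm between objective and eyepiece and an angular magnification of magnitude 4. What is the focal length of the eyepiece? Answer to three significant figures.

5.00 cm

In normal adjustment the tube length equals f_obj + f_eye and |M| = f_obj/f_eye.
So f_obj = 4 f_eye and 4 f_eye + f_eye = 25 cm, giving f_eye = 25/5 = 5.000 cm and f_obj = 20.000 cm.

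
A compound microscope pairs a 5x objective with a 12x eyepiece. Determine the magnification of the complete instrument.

The overall magnification of a compound microscope is the product of the objective and eyepiece magnifications:
M = M_obj x M_eye = 5 x 12 = 60.

60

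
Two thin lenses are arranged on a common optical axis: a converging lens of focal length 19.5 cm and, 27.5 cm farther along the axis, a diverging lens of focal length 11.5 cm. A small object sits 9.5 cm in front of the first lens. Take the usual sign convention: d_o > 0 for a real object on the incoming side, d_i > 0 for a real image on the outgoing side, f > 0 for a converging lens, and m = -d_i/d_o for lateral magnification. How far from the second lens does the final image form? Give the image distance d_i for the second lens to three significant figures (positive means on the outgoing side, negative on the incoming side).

-9.20 cm

Applying the thin-lens equation to the first lens, 1/19.5 = 1/9.5 + 1/d_i1, which gives d_i1 = -18.525 cm.
The intermediate image is virtual, 18.525 cm to the left of lens 1, so d_o2 = L - d_i1 = 27.5 - (-18.525) = 46.025 cm.
Applying the thin-lens equation again with f_2 = -11.5 cm and d_o2 = 46.025 cm gives d_i2 = -9.201 cm.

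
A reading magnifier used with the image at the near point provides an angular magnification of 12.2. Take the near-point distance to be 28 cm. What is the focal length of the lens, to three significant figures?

For the image at the near point, M = 1 + D/f.
f = D/(M - 1) = 28/(12.2 - 1) = 2.500 cm.

2.50 cm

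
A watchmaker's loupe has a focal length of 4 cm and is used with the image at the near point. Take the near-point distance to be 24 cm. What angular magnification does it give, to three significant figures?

M = 1 + D/f = 1 + 24/4 = 7.000.

7.00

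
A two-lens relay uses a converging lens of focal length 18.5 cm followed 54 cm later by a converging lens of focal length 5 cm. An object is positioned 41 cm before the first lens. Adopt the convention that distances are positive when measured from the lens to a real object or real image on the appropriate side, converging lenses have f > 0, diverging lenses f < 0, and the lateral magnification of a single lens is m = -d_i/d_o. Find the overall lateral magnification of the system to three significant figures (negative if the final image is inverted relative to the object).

0.269

Applying the thin-lens equation to the first lens, 1/18.5 = 1/41 + 1/d_i1, which gives d_i1 = 33.711 cm.
Its lateral magnification is m_1 = -d_i1/d_o1 = -(33.711)/41 = -0.8222.
The intermediate image is 33.711 cm to the right of lens 1, so d_o2 = L - d_i1 = 54 - 33.711 = 20.289 cm.
Applying the thin-lens equation again with f_2 = 5 cm and d_o2 = 20.289 cm gives d_i2 = 6.635 cm.
m_2 = -(6.635)/(20.289) = -0.3270.
Total m = m_1 x m_2 = (-0.8222)(-0.3270) = 0.2689.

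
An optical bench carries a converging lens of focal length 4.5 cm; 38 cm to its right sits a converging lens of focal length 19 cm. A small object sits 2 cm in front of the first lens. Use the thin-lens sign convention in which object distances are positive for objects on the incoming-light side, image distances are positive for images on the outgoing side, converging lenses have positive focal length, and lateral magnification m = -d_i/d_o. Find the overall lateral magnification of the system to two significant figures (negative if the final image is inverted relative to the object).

-1.5

Lens 1: 1/d_i1 = 1/f_1 - 1/d_o1 = 1/4.5 - 1/2 = -0.27778 cm^-1, so d_i1 = -3.600 cm.
m_1 = -(-3.600)/2 = 1.8000.
The intermediate image is virtual, 3.600 cm to the left of lens 1, so d_o2 = L - d_i1 = 38 - (-3.600) = 41.600 cm.
Lens 2: 1/d_i2 = 1/f_2 - 1/d_o2 = 1/19 - 1/(41.600) = 0.02859 cm^-1, so d_i2 = 34.973 cm.
m_2 = -(34.973)/(41.600) = -0.8407.
Total m = m_1 x m_2 = (1.8000)(-0.8407) = -1.5133.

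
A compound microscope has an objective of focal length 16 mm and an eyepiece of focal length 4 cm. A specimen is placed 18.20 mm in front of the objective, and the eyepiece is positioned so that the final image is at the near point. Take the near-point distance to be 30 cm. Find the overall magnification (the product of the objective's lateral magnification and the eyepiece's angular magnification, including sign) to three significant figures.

-61.8

Convert to cm: f_obj = 16 mm = 1.6 cm; d_o = 18.20 mm = 1.82 cm.
Objective: 1/d_i = 1/f_obj - 1/d_o = 1/1.6 - 1/1.82 = 0.07555 cm^-1, so d_i = 13.236 cm.
m_obj = -d_i/d_o = -13.236/1.82 = -7.273.
Eyepiece angular magnification (image at near point): M_eye = 1 + D/f_e = 1 + 30/4 = 8.500.
Overall M = m_obj x M_eye = (-7.273)(8.500) = -61.82.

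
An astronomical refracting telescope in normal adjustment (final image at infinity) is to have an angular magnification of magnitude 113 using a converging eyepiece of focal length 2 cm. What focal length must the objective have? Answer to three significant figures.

226 cm

|M| = f_obj/|f_eye|, so f_obj = |M| x |f_eye| = 113.0 x 2 = 226.000 cm.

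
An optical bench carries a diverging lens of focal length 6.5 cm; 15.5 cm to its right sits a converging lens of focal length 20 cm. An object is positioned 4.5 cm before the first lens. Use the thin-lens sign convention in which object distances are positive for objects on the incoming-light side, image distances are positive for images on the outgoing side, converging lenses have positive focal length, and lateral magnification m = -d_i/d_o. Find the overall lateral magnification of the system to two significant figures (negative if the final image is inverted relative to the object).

First lens: d_i1 = 1/(1/(-6.5) - 1/4.5) = -2.659 cm.
m_1 = -(-2.659)/4.5 = 0.5909.
The intermediate image is virtual, 2.659 cm to the left of lens 1, so d_o2 = L - d_i1 = 15.5 - (-2.659) = 18.159 cm.
Second lens: d_i2 = 1/(1/20 - 1/(18.159)) = -197.284 cm.
m_2 = -(-197.284)/(18.159) = 10.8642.
Total m = m_1 x m_2 = (0.5909)(10.8642) = 6.4198.

6.4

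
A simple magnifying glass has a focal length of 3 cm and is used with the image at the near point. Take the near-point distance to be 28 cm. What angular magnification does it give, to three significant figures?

M = 1 + D/f = 1 + 28/3 = 10.333.

10.3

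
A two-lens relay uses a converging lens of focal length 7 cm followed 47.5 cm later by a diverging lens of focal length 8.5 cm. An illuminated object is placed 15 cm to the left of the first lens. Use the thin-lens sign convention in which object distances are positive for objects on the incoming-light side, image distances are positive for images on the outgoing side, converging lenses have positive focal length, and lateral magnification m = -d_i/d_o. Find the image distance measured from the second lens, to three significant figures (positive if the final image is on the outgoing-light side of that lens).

First lens: d_i1 = 1/(1/7 - 1/15) = 13.125 cm.
Object distance for lens 2: d_o2 = 47.5 - 13.125 = 34.375 cm.
Second lens: d_i2 = 1/(1/(-8.5) - 1/(34.375)) = -6.815 cm.

-6.81 cm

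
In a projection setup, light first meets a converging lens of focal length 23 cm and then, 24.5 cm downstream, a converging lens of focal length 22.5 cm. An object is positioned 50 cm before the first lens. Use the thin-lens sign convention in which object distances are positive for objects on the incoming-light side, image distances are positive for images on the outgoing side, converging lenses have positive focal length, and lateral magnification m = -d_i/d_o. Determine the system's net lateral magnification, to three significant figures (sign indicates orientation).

-0.472

Lens 1: 1/d_i1 = 1/f_1 - 1/d_o1 = 1/23 - 1/50 = 0.02348 cm^-1, so d_i1 = 42.593 cm.
m_1 = -(42.593)/50 = -0.8519.
This image would form 42.593 cm past lens 1, i.e. 18.093 cm beyond lens 2, so it is a virtual object for lens 2: d_o2 = 24.5 - 42.593 = -18.093 cm.
Lens 2: 1/d_i2 = 1/f_2 - 1/d_o2 = 1/22.5 - 1/(-18.093) = 0.09972 cm^-1, so d_i2 = 10.029 cm.
m_2 = -(10.029)/(-18.093) = 0.5543.
Overall magnification: m = m_1 m_2 = -0.4722.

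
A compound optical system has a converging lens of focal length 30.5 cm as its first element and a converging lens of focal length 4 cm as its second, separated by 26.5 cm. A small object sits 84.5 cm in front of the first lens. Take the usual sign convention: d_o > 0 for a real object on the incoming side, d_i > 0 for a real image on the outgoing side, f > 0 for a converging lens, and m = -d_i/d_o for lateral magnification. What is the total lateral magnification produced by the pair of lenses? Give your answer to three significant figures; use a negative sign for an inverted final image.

Lens 1: 1/d_i1 = 1/f_1 - 1/d_o1 = 1/30.5 - 1/84.5 = 0.02095 cm^-1, so d_i1 = 47.727 cm.
m_1 = -(47.727)/84.5 = -0.5648.
Since 47.727 cm > 26.5 cm, the first image lies past the second lens and serves as a virtual object: d_o2 = L - d_i1 = -21.227 cm.
Lens 2: 1/d_i2 = 1/f_2 - 1/d_o2 = 1/4 - 1/(-21.227) = 0.29711 cm^-1, so d_i2 = 3.366 cm.
m_2 = -(3.366)/(-21.227) = 0.1586.
The system's lateral magnification is m_1 m_2 = (-0.5648)(0.1586) = -0.0896.

-0.0896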